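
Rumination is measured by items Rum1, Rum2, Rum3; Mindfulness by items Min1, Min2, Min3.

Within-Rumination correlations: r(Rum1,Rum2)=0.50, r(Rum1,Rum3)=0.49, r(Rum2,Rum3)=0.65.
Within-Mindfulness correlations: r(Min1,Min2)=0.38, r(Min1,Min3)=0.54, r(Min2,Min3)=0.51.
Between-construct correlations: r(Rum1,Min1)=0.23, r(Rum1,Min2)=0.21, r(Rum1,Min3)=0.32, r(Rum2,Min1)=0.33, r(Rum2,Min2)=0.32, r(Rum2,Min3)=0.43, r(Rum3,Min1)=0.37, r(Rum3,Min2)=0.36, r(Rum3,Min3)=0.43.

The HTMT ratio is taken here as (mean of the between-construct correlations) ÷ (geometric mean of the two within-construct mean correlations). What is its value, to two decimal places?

0.65

Between-construct mean = 3.00/9 = 0.3333.
Mean within-Rum = 1.64/3 = 0.5467; mean within-Min = 1.43/3 = 0.4767.
Geometric mean = √(0.5467 × 0.4767) = 0.5105.
HTMT = 0.3333 / 0.5105 = 0.65.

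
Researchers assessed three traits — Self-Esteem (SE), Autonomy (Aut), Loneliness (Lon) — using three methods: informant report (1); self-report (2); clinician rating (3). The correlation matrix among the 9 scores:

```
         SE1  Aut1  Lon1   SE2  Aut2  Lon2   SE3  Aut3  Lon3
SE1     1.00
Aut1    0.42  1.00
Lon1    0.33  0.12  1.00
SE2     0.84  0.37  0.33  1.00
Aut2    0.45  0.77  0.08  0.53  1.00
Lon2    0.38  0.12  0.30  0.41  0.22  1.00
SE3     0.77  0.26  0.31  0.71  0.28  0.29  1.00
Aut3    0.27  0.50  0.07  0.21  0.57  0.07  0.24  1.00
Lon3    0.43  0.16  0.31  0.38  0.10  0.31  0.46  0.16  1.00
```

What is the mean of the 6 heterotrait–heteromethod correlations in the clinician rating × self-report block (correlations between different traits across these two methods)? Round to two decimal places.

0.22

HTHM values (method 3 × method 2): 0.28, 0.29, 0.21, 0.07, 0.38, 0.10; mean = 1.33/6 = 0.22.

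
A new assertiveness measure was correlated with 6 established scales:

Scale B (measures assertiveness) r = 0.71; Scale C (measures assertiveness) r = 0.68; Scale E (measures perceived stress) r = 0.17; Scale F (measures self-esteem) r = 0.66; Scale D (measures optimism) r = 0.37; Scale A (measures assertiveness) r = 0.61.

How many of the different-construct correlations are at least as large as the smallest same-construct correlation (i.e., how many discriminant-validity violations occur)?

1

Convergent (same construct = assertiveness): Scale B, Scale C, Scale A.
Smallest convergent = 0.61. Discriminant values: 0.17, 0.66, 0.37; count ≥ 0.61 → 1.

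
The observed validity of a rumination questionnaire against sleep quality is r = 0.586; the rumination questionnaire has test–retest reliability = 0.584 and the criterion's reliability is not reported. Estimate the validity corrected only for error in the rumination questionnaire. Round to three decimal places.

Single correction: r_c = r_obs / √r_xx = 0.586 / √0.584 = 0.586 / 0.7642 ≈ 0.767.

0.767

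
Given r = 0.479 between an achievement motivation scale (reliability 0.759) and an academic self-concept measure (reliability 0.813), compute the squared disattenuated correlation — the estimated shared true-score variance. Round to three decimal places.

Disattenuated r = 0.479 / √(0.759 × 0.813) = 0.479 / 0.7855 = 0.6098.
Shared true-score variance = 0.6098² = 0.3719 ≈ 0.372.

0.372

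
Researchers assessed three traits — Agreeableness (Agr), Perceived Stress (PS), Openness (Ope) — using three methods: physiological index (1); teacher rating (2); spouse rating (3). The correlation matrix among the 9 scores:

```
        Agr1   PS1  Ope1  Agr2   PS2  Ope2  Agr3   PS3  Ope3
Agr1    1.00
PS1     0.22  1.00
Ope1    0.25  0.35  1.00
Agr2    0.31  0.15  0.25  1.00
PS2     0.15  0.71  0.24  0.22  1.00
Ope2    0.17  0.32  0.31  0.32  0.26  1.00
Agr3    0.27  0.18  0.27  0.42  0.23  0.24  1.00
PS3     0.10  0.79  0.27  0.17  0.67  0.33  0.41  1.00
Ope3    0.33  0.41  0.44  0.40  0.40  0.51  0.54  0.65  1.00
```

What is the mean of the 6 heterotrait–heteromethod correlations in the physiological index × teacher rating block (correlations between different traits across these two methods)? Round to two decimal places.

HTHM values (method 1 × method 2): 0.15, 0.17, 0.15, 0.32, 0.25, 0.24; mean = 1.28/6 = 0.21.

0.21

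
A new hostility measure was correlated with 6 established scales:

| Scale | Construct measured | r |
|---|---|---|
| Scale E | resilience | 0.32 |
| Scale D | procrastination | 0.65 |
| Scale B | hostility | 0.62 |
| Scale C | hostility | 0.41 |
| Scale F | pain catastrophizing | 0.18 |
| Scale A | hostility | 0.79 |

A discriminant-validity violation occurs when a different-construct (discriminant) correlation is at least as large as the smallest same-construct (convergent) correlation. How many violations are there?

1

Convergent (same construct = hostility): Scale B, Scale C, Scale A.
Smallest convergent = 0.41. Discriminant values: 0.32, 0.65, 0.18; count ≥ 0.41 → 1.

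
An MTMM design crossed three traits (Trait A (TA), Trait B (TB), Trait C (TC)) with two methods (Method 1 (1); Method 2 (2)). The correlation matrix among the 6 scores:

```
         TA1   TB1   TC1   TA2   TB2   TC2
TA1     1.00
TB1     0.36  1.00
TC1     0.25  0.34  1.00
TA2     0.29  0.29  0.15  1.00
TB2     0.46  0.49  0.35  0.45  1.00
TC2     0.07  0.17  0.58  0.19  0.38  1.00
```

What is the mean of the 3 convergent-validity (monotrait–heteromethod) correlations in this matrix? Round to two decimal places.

Convergent values: 0.29, 0.49, 0.58; mean = 1.36/3 = 0.45.

0.45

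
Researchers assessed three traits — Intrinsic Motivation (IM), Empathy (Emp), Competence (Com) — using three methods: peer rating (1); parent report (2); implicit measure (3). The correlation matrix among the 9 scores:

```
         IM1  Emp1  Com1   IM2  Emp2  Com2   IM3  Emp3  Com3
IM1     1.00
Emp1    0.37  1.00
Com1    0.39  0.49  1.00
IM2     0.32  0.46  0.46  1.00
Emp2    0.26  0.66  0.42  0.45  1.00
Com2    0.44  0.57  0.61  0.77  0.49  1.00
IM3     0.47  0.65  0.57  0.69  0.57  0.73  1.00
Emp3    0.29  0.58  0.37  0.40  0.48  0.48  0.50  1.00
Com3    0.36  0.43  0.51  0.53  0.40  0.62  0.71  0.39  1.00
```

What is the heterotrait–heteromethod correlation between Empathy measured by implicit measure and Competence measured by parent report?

0.48

Different traits and methods: r(Emp3, Com2) = 0.48.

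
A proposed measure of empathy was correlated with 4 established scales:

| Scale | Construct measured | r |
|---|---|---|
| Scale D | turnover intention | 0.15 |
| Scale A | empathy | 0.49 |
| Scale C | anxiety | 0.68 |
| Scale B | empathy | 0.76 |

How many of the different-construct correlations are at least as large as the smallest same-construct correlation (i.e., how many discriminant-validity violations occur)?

Convergent (same construct = empathy): Scale A, Scale B.
Smallest convergent = 0.49. Discriminant values: 0.15, 0.68; count ≥ 0.49 → 1.

1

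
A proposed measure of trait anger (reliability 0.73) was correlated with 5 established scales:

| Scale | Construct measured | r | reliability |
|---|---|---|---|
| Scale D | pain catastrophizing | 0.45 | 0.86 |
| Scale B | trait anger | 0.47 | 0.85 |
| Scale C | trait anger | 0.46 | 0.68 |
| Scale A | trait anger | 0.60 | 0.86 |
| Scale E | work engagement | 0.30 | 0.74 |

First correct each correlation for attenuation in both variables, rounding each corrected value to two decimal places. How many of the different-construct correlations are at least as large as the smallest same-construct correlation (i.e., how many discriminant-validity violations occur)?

Disattenuated r (r / √(r_scale · r_new)):
  Scale D (disc): 0.45 / √(0.86·0.73) = 0.57
  Scale B (conv): 0.47 / √(0.85·0.73) = 0.60
  Scale C (conv): 0.46 / √(0.68·0.73) = 0.65
  Scale A (conv): 0.60 / √(0.86·0.73) = 0.76
  Scale E (disc): 0.30 / √(0.74·0.73) = 0.41
Smallest convergent = 0.60. Discriminant values: 0.57, 0.41; count ≥ 0.60 → 0.

0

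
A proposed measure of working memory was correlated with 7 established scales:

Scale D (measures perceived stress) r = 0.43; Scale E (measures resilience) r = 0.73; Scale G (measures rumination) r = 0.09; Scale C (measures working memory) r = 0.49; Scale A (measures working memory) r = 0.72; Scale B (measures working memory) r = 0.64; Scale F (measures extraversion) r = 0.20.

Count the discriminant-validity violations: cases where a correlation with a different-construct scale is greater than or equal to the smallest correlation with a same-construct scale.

Convergent (same construct = working memory): Scale C, Scale A, Scale B.
Smallest convergent = 0.49. Discriminant values: 0.43, 0.73, 0.09, 0.20; count ≥ 0.49 → 1.

1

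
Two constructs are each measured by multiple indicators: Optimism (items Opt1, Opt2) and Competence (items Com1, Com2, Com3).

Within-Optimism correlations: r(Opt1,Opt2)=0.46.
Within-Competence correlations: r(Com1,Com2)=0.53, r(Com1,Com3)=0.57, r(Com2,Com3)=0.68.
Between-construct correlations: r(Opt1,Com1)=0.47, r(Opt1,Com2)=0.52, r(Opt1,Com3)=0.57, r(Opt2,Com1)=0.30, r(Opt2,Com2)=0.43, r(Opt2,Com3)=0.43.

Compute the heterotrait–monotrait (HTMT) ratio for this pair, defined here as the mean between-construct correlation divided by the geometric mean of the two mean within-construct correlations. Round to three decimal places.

0.868

Mean heterotrait r = 2.72/6 = 0.4533.
Mean within-Opt = 0.46/1 = 0.4600; mean within-Com = 1.78/3 = 0.5933.
Geometric mean = √(0.4600 × 0.5933) = 0.5224.
HTMT = 0.4533 / 0.5224 = 0.868.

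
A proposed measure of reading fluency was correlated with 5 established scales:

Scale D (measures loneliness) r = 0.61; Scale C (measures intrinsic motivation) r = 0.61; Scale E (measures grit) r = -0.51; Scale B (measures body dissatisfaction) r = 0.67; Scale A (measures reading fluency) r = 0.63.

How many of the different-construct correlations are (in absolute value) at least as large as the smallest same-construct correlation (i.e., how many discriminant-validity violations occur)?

Convergent (same construct = reading fluency): Scale A.
Smallest convergent = 0.63. Discriminant |r|: 0.61, 0.61, 0.51, 0.67; count ≥ 0.63 → 1.

1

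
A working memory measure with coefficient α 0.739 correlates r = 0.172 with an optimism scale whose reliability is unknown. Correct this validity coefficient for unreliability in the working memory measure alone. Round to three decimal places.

0.200

Single correction: r_c = r_obs / √r_xx = 0.172 / √0.739 = 0.172 / 0.8597 ≈ 0.200.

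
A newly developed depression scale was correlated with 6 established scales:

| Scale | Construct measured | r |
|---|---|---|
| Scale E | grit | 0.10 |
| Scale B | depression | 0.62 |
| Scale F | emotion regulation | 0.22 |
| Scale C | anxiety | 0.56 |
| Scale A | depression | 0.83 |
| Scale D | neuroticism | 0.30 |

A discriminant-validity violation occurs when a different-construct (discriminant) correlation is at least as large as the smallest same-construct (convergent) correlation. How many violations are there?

0

Convergent (same construct = depression): Scale B, Scale A.
Smallest convergent = 0.62. Discriminant values: 0.10, 0.22, 0.56, 0.30; count ≥ 0.62 → 0.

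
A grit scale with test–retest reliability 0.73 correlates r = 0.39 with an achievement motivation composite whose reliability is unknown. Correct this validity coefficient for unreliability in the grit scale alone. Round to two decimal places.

Single correction: r_c = r_obs / √r_xx = 0.39 / √0.73 = 0.39 / 0.8544 ≈ 0.46.

0.46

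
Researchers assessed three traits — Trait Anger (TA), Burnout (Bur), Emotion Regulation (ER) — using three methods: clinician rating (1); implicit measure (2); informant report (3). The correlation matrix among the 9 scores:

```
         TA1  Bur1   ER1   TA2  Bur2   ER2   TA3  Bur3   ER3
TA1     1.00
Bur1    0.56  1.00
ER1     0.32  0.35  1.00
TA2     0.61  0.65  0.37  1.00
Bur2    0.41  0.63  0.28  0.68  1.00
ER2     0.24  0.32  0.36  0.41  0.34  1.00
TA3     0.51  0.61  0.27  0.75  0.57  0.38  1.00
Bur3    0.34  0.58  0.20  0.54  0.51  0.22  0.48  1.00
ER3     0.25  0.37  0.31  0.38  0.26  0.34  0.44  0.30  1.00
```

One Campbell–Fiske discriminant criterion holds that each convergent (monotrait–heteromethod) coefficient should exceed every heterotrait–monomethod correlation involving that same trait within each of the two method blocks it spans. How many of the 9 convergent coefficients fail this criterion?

Each convergent coefficient versus the relevant comparison correlations:
TA (methods 1·2): 0.61 vs {0.56, 0.68, 0.32, 0.41} → fail.
TA (methods 1·3): 0.51 vs {0.56, 0.48, 0.32, 0.44} → fail.
TA (methods 2·3): 0.75 vs {0.68, 0.48, 0.41, 0.44} → pass.
Bur (methods 1·2): 0.63 vs {0.56, 0.68, 0.35, 0.34} → fail.
Bur (methods 1·3): 0.58 vs {0.56, 0.48, 0.35, 0.30} → pass.
Bur (methods 2·3): 0.51 vs {0.68, 0.48, 0.34, 0.30} → fail.
ER (methods 1·2): 0.36 vs {0.32, 0.41, 0.35, 0.34} → fail.
ER (methods 1·3): 0.31 vs {0.32, 0.44, 0.35, 0.30} → fail.
ER (methods 2·3): 0.34 vs {0.41, 0.44, 0.34, 0.30} → fail.
7 of 9 fail.

7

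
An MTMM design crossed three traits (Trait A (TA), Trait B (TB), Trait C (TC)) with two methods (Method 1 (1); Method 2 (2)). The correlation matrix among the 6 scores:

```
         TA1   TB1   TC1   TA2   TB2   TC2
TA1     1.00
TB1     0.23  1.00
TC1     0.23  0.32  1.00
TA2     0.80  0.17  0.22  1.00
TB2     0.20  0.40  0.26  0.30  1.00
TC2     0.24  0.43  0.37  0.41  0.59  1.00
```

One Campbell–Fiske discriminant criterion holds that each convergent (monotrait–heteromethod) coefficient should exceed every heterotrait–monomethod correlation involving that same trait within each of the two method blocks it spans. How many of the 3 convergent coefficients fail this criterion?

Checking each validity diagonal entry against its comparison values:
TA (methods 1·2): 0.80 vs {0.23, 0.30, 0.23, 0.41} → pass.
TB (methods 1·2): 0.40 vs {0.23, 0.30, 0.32, 0.59} → fail.
TC (methods 1·2): 0.37 vs {0.23, 0.41, 0.32, 0.59} → fail.
2 of 3 fail.

2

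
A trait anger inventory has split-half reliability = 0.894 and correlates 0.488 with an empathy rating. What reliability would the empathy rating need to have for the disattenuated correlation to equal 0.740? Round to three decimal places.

r_true = r_obs / √(r_xx · r_yy) ⇒ 0.740 = 0.488 / √(0.894 · r_yy).
√(0.894 · r_yy) = 0.488 / 0.740 = 0.6595; 0.894 · r_yy = 0.4349; r_yy = 0.4349 / 0.894 ≈ 0.486.

0.486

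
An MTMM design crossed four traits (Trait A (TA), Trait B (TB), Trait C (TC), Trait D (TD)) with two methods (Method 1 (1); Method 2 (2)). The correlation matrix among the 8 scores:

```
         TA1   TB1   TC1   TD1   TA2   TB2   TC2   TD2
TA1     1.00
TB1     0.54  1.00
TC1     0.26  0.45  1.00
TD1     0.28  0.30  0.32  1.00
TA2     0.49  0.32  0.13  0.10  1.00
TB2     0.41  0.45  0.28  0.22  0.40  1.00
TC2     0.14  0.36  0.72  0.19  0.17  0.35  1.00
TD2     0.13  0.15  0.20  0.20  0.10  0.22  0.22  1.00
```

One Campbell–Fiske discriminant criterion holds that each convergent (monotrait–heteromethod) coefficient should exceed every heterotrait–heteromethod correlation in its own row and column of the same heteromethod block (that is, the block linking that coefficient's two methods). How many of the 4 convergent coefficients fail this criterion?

Each convergent coefficient versus the relevant comparison correlations:
TA (methods 1·2): 0.49 vs {0.41, 0.32, 0.14, 0.13, 0.13, 0.10} → pass.
TB (methods 1·2): 0.45 vs {0.32, 0.41, 0.36, 0.28, 0.15, 0.22} → pass.
TC (methods 1·2): 0.72 vs {0.13, 0.14, 0.28, 0.36, 0.20, 0.19} → pass.
TD (methods 1·2): 0.20 vs {0.10, 0.13, 0.22, 0.15, 0.19, 0.20} → fail.
1 of 4 fail.

1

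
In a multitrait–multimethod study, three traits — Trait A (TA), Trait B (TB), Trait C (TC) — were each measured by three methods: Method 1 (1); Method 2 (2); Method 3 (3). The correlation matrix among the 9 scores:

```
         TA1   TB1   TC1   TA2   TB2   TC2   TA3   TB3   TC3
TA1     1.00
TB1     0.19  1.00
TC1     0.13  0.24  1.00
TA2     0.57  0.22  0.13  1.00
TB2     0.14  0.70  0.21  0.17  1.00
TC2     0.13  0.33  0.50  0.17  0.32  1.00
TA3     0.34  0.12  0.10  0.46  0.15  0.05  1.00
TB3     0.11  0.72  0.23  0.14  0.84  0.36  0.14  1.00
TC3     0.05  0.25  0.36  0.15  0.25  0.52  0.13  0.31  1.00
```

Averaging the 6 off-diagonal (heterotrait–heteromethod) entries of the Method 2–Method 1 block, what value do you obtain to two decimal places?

0.19

HTHM values (method 2 × method 1): 0.22, 0.13, 0.14, 0.21, 0.13, 0.33; mean = 1.16/6 = 0.19.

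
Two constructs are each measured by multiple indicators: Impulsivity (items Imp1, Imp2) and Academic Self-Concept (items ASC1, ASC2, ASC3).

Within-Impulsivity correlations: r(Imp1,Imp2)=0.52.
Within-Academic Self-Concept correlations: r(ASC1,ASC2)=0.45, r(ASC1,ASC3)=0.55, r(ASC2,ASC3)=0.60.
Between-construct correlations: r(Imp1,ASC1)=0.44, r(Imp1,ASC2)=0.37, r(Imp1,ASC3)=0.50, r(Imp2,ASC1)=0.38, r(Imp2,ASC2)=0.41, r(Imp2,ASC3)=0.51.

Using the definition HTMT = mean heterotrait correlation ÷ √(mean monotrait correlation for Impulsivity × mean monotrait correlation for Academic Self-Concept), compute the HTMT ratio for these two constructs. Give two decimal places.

0.83

Mean heterotrait r = 2.61/6 = 0.4350.
Mean within-Imp = 0.52/1 = 0.5200; mean within-ASC = 1.60/3 = 0.5333.
Geometric mean = √(0.5200 × 0.5333) = 0.5266.
HTMT = 0.4350 / 0.5266 = 0.83.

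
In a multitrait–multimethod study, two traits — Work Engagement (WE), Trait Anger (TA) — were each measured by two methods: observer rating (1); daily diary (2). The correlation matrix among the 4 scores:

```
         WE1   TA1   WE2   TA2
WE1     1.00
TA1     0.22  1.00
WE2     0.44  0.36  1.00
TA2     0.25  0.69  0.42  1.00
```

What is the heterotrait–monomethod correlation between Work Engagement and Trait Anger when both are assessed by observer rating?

0.22

Different traits, same method: r(WE1, TA1) = 0.22.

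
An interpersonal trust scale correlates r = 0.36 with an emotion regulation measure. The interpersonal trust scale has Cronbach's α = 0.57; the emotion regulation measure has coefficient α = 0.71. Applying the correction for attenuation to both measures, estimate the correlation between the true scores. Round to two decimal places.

0.57

r_true = r_obs / √(r_xx · r_yy) = 0.36 / √(0.57 × 0.71) = 0.36 / √0.4047 = 0.36 / 0.6362 ≈ 0.57.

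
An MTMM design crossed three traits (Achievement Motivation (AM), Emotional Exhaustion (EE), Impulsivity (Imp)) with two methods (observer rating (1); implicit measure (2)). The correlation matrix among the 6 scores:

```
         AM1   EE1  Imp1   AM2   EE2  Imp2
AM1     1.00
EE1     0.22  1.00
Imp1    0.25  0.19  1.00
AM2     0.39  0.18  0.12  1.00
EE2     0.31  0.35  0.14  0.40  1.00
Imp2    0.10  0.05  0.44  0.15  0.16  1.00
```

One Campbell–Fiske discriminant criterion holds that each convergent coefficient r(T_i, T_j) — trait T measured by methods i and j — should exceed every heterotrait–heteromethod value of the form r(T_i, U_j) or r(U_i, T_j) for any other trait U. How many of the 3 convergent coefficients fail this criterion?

Checking each validity diagonal entry against its comparison values:
AM (methods 1·2): 0.39 vs {0.31, 0.18, 0.10, 0.12} → pass.
EE (methods 1·2): 0.35 vs {0.18, 0.31, 0.05, 0.14} → pass.
Imp (methods 1·2): 0.44 vs {0.12, 0.10, 0.14, 0.05} → pass.
0 of 3 fail.

0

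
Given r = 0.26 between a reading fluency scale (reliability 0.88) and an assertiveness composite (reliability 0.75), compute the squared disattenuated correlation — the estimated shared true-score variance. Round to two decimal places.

Disattenuated r = 0.26 / √(0.88 × 0.75) = 0.26 / 0.8124 = 0.3200.
Shared true-score variance = 0.3200² = 0.1024 ≈ 0.10.

0.10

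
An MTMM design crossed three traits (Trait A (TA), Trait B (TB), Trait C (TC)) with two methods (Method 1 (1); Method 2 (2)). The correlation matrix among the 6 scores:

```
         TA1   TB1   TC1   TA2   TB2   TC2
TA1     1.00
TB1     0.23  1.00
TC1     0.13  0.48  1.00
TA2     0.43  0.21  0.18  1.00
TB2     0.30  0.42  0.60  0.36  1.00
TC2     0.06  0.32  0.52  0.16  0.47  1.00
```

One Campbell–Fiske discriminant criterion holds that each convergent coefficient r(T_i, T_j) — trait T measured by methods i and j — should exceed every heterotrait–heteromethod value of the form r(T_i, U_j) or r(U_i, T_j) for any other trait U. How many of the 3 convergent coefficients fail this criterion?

2

Each convergent coefficient versus the relevant comparison correlations:
TA (methods 1·2): 0.43 vs {0.30, 0.21, 0.06, 0.18} → pass.
TB (methods 1·2): 0.42 vs {0.21, 0.30, 0.32, 0.60} → fail.
TC (methods 1·2): 0.52 vs {0.18, 0.06, 0.60, 0.32} → fail.
2 of 3 fail.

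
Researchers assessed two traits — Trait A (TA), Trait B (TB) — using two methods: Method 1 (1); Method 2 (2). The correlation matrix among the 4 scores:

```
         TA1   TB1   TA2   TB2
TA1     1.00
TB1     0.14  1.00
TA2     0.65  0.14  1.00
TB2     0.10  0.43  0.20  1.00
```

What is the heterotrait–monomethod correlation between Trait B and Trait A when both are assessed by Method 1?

Different traits, same method: r(TB1, TA1) = 0.14.

0.14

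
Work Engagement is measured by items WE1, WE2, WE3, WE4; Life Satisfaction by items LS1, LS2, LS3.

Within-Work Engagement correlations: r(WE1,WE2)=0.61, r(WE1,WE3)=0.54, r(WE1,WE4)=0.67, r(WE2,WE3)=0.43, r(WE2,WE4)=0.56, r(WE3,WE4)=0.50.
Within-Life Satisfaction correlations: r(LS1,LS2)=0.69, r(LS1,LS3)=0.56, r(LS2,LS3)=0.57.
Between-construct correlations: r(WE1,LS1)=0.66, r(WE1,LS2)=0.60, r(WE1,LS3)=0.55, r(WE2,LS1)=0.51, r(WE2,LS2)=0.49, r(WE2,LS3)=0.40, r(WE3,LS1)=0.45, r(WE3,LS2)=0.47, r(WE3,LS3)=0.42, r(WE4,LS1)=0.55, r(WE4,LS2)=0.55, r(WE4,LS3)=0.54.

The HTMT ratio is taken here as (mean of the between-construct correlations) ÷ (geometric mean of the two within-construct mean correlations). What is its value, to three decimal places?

0.892

Between-construct mean = 6.19/12 = 0.5158.
Mean within-WE = 3.31/6 = 0.5517; mean within-LS = 1.82/3 = 0.6067.
Geometric mean = √(0.5517 × 0.6067) = 0.5785.
HTMT = 0.5158 / 0.5785 = 0.892.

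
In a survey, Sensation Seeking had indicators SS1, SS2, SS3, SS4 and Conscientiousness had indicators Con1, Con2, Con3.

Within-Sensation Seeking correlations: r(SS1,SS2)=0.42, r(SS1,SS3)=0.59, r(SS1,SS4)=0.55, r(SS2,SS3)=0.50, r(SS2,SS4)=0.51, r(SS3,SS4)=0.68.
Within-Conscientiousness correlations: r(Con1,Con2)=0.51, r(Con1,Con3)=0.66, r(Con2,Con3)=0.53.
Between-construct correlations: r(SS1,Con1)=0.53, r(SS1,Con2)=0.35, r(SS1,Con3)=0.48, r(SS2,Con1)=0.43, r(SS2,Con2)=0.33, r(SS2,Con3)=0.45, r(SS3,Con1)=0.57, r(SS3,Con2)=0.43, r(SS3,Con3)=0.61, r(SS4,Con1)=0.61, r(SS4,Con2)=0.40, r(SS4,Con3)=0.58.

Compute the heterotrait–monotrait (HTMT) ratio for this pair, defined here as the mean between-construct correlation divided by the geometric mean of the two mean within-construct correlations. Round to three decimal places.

Between-construct mean = 5.77/12 = 0.4808.
Mean within-SS = 3.25/6 = 0.5417; mean within-Con = 1.70/3 = 0.5667.
Geometric mean = √(0.5417 × 0.5667) = 0.5541.
HTMT = 0.4808 / 0.5541 = 0.868.

0.868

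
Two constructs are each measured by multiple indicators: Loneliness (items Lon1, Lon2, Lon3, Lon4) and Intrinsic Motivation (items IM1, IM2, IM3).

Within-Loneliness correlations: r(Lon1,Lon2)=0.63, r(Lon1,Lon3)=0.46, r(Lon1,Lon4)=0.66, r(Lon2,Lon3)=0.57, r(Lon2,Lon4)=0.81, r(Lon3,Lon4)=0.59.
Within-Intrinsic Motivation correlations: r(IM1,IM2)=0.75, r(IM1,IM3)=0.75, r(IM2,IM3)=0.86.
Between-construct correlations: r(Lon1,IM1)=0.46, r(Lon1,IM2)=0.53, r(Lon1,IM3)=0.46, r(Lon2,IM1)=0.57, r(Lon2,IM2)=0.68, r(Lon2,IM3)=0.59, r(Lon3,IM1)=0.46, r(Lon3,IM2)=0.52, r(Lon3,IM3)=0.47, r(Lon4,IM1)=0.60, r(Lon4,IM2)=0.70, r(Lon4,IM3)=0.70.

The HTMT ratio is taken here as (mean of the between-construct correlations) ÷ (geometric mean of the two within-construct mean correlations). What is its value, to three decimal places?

Mean between = 6.74/12 = 0.5617.
Mean within-Lon = 3.72/6 = 0.6200; mean within-IM = 2.36/3 = 0.7867.
Geometric mean = √(0.6200 × 0.7867) = 0.6984.
HTMT = 0.5617 / 0.6984 = 0.804.

0.804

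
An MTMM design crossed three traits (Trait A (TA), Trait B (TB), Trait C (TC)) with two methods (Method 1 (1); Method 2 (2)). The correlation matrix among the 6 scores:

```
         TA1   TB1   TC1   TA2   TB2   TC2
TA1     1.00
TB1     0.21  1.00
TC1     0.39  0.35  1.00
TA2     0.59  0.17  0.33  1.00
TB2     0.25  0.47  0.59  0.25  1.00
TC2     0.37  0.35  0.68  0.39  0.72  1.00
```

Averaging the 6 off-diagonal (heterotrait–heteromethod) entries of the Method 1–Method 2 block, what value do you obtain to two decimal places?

0.34

HTHM values (method 1 × method 2): 0.25, 0.37, 0.17, 0.35, 0.33, 0.59; mean = 2.06/6 = 0.34.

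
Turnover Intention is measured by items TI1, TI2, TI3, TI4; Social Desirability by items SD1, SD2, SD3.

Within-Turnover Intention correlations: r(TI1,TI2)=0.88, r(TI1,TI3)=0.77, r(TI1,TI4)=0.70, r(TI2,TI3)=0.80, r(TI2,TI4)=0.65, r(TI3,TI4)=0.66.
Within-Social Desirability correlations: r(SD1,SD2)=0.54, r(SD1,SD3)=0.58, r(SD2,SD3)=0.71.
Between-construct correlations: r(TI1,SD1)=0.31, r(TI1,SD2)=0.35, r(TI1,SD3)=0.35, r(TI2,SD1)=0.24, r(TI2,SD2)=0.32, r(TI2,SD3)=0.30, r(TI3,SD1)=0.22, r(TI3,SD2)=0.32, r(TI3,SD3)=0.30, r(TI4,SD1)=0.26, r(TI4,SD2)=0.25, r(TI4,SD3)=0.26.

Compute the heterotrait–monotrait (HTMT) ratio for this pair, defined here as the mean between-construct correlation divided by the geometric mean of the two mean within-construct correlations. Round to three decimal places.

0.431

Mean heterotrait r = 3.48/12 = 0.2900.
Mean within-TI = 4.46/6 = 0.7433; mean within-SD = 1.83/3 = 0.6100.
Geometric mean = √(0.7433 × 0.6100) = 0.6734.
HTMT = 0.2900 / 0.6734 = 0.431.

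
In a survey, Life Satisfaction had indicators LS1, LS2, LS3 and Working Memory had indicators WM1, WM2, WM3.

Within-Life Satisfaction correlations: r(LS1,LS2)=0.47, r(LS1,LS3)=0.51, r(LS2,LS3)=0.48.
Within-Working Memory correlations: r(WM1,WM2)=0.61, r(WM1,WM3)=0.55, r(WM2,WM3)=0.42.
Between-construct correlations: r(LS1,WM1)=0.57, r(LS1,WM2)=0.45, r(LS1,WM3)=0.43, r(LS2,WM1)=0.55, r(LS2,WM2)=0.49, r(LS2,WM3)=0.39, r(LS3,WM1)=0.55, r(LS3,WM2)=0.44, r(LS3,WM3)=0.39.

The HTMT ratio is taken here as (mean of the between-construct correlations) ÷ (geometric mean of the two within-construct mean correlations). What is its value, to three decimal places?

0.935

Between-construct mean = 4.26/9 = 0.4733.
Mean within-LS = 1.46/3 = 0.4867; mean within-WM = 1.58/3 = 0.5267.
Geometric mean = √(0.4867 × 0.5267) = 0.5063.
HTMT = 0.4733 / 0.5063 = 0.935.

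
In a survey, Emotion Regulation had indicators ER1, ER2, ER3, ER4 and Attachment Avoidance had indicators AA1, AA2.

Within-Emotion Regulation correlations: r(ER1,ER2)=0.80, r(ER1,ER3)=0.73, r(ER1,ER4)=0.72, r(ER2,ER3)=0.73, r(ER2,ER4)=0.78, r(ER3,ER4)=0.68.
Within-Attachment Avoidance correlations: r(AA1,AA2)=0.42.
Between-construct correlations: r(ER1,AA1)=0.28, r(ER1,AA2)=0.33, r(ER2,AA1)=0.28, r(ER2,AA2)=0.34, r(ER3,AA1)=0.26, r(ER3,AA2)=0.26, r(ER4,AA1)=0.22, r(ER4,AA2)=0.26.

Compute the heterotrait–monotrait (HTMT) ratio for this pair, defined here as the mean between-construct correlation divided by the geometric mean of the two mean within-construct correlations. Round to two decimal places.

Mean heterotrait r = 2.23/8 = 0.2788.
Mean within-ER = 4.44/6 = 0.7400; mean within-AA = 0.42/1 = 0.4200.
Geometric mean = √(0.7400 × 0.4200) = 0.5575.
HTMT = 0.2788 / 0.5575 = 0.50.

0.50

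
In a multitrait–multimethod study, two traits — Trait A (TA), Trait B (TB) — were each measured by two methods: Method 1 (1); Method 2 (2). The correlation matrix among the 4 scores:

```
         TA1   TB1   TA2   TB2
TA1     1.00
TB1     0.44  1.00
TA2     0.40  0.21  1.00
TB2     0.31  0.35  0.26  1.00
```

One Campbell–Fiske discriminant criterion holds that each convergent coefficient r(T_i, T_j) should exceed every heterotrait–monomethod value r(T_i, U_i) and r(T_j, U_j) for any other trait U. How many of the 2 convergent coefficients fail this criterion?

Convergent coefficients and their comparison sets:
TA (methods 1·2): 0.40 vs {0.44, 0.26} → fail.
TB (methods 1·2): 0.35 vs {0.44, 0.26} → fail.
2 of 2 fail.

2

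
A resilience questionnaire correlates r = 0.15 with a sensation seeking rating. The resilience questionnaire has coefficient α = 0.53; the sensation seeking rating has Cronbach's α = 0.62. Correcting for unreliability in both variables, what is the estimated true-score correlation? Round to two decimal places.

r_true = r_obs / √(r_xx · r_yy) = 0.15 / √(0.53 × 0.62) = 0.15 / √0.3286 = 0.15 / 0.5732 ≈ 0.26.

0.26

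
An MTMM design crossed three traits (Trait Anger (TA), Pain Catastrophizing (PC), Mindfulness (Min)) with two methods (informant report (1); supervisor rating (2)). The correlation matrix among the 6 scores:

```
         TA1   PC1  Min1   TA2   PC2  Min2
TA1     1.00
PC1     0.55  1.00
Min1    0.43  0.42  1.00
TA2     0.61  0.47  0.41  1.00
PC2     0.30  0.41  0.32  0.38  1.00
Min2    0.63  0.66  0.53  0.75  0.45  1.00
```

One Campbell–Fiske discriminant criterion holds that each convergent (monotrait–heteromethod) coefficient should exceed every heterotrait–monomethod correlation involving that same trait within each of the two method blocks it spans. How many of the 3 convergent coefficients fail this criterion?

3

Convergent coefficients and their comparison sets:
TA (methods 1·2): 0.61 vs {0.55, 0.38, 0.43, 0.75} → fail.
PC (methods 1·2): 0.41 vs {0.55, 0.38, 0.42, 0.45} → fail.
Min (methods 1·2): 0.53 vs {0.43, 0.75, 0.42, 0.45} → fail.
3 of 3 fail.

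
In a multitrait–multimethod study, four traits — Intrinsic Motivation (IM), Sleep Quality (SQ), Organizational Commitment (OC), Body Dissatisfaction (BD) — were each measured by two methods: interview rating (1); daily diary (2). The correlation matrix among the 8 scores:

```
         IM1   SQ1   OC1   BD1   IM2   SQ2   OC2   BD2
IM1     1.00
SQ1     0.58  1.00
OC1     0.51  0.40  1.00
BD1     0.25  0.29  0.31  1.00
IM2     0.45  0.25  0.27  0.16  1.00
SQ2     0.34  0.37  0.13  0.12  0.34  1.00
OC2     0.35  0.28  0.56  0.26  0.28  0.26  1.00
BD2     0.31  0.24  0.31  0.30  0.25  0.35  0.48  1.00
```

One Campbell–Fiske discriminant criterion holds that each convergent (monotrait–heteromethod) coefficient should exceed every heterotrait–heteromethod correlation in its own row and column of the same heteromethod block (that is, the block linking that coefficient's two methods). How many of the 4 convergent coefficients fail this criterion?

1

Each convergent coefficient versus the relevant comparison correlations:
IM (methods 1·2): 0.45 vs {0.34, 0.25, 0.35, 0.27, 0.31, 0.16} → pass.
SQ (methods 1·2): 0.37 vs {0.25, 0.34, 0.28, 0.13, 0.24, 0.12} → pass.
OC (methods 1·2): 0.56 vs {0.27, 0.35, 0.13, 0.28, 0.31, 0.26} → pass.
BD (methods 1·2): 0.30 vs {0.16, 0.31, 0.12, 0.24, 0.26, 0.31} → fail.
1 of 4 fail.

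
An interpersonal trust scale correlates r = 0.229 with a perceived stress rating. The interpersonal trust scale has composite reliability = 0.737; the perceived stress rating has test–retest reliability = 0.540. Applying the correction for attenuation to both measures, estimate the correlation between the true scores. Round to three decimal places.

0.363

r_true = r_obs / √(r_xx · r_yy) = 0.229 / √(0.737 × 0.540) = 0.229 / √0.397980 = 0.229 / 0.6309 ≈ 0.363.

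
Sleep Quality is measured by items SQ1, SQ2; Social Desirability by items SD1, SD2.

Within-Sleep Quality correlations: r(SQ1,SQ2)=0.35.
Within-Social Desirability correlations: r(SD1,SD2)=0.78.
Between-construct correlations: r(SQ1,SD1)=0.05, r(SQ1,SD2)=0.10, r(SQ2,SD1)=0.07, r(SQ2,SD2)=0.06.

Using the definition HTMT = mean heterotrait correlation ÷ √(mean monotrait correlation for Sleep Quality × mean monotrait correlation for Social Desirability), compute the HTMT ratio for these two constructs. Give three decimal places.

Mean heterotrait r = 0.28/4 = 0.0700.
Mean within-SQ = 0.35/1 = 0.3500; mean within-SD = 0.78/1 = 0.7800.
Geometric mean = √(0.3500 × 0.7800) = 0.5225.
HTMT = 0.0700 / 0.5225 = 0.134.

0.134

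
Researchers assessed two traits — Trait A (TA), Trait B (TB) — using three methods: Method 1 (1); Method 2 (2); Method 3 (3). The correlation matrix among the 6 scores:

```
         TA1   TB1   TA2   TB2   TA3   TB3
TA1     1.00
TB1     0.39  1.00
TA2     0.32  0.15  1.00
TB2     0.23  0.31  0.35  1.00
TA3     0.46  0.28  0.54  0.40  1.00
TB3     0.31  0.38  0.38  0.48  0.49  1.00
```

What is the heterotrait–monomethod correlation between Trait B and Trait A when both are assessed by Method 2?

0.35

Different traits, same method: r(TB2, TA2) = 0.35.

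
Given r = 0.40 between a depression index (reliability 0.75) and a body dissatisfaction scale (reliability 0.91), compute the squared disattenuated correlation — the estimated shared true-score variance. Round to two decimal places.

Disattenuated r = 0.40 / √(0.75 × 0.91) = 0.40 / 0.8261 = 0.4842.
Shared true-score variance = 0.4842² = 0.2344 ≈ 0.23.

0.23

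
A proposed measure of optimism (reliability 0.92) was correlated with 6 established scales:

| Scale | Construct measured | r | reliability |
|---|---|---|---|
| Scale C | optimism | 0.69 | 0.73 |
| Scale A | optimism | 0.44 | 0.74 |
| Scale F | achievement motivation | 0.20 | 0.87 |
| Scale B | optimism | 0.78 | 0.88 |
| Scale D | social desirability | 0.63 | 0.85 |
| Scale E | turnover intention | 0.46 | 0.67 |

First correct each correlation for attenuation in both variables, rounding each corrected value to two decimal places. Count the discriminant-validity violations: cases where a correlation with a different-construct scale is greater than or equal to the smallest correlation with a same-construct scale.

Disattenuated r (r / √(r_scale · r_new)):
  Scale C (conv): 0.69 / √(0.73·0.92) = 0.84
  Scale A (conv): 0.44 / √(0.74·0.92) = 0.53
  Scale F (disc): 0.20 / √(0.87·0.92) = 0.22
  Scale B (conv): 0.78 / √(0.88·0.92) = 0.87
  Scale D (disc): 0.63 / √(0.85·0.92) = 0.71
  Scale E (disc): 0.46 / √(0.67·0.92) = 0.59
Smallest convergent = 0.53. Discriminant values: 0.22, 0.71, 0.59; count ≥ 0.53 → 2.

2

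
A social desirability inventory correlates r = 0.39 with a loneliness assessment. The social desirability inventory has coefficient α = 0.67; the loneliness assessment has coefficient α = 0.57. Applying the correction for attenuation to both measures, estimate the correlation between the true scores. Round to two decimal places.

r_true = r_obs / √(r_xx · r_yy) = 0.39 / √(0.67 × 0.57) = 0.39 / √0.3819 = 0.39 / 0.6180 ≈ 0.63.

0.63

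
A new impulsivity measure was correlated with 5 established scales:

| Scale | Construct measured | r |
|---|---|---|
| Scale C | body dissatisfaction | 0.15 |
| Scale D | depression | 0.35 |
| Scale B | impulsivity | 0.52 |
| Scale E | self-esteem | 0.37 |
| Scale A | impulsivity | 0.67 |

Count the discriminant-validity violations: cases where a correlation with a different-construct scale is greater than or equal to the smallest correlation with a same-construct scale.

0

Convergent (same construct = impulsivity): Scale B, Scale A.
Smallest convergent = 0.52. Discriminant values: 0.15, 0.35, 0.37; count ≥ 0.52 → 0.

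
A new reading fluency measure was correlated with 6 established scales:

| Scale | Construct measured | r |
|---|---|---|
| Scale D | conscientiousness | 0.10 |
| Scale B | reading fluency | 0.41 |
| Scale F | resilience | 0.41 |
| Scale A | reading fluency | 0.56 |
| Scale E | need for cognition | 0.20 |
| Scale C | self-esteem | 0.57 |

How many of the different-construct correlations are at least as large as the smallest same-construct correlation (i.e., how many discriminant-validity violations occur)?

Convergent (same construct = reading fluency): Scale B, Scale A.
Smallest convergent = 0.41. Discriminant values: 0.10, 0.41, 0.20, 0.57; count ≥ 0.41 → 2.

2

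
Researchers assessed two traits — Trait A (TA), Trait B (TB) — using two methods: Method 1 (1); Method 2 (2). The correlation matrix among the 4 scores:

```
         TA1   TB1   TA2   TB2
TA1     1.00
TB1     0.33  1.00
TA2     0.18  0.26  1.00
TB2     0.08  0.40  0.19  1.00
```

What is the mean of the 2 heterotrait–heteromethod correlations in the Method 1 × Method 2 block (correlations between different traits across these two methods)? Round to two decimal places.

HTHM values (method 1 × method 2): 0.08, 0.26; mean = 0.34/2 = 0.17.

0.17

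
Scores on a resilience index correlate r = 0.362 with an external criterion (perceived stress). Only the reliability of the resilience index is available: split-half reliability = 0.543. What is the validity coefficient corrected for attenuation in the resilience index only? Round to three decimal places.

0.491

Single correction: r_c = r_obs / √r_xx = 0.362 / √0.543 = 0.362 / 0.7369 ≈ 0.491.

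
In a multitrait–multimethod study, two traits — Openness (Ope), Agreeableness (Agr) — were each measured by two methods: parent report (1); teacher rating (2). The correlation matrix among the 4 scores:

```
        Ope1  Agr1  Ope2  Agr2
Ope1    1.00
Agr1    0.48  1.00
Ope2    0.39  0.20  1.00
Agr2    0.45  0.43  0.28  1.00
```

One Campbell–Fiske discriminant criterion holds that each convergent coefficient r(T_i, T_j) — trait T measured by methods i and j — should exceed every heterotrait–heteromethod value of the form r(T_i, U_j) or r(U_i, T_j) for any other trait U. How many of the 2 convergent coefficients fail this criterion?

Each convergent coefficient versus the relevant comparison correlations:
Ope (methods 1·2): 0.39 vs {0.45, 0.20} → fail.
Agr (methods 1·2): 0.43 vs {0.20, 0.45} → fail.
2 of 2 fail.

2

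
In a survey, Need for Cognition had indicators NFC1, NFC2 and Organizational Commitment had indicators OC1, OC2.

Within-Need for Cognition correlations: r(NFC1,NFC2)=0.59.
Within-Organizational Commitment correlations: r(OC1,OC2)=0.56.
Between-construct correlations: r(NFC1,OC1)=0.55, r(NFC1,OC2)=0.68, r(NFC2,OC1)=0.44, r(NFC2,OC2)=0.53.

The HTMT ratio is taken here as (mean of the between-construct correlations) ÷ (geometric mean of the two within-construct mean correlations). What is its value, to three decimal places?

0.957

Mean between = 2.20/4 = 0.5500.
Mean within-NFC = 0.59/1 = 0.5900; mean within-OC = 0.56/1 = 0.5600.
Geometric mean = √(0.5900 × 0.5600) = 0.5748.
HTMT = 0.5500 / 0.5748 = 0.957.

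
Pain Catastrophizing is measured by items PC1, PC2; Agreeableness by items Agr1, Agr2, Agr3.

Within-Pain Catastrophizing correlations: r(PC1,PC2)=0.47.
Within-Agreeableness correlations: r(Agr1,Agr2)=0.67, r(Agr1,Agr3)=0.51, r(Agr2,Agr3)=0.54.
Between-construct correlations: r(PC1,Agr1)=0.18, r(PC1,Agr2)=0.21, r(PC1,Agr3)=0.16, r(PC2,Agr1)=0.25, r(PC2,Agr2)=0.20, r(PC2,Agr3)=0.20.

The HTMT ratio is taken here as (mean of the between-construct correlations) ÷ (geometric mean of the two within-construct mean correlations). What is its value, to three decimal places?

Between-construct mean = 1.20/6 = 0.2000.
Mean within-PC = 0.47/1 = 0.4700; mean within-Agr = 1.72/3 = 0.5733.
Geometric mean = √(0.4700 × 0.5733) = 0.5191.
HTMT = 0.2000 / 0.5191 = 0.385.

0.385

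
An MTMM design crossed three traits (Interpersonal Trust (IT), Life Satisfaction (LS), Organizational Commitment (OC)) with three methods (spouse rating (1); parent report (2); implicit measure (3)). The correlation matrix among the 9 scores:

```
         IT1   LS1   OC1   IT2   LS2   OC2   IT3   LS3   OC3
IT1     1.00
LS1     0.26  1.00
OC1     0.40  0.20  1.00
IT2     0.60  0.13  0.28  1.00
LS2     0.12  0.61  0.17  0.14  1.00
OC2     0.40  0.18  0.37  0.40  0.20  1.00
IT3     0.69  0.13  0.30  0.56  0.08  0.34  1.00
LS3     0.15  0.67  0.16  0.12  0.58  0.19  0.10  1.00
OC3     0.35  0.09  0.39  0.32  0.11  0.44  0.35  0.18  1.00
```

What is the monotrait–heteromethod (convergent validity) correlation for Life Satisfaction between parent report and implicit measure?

0.58

Same trait (LS), different methods: r(LS2, LS3) = 0.58.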